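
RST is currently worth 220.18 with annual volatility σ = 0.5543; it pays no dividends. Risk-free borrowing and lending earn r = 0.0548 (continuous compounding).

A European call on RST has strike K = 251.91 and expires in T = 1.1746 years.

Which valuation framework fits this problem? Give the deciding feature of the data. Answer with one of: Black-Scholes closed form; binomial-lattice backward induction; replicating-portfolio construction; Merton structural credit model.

framework: Black-Scholes closed form

Key observation: everything needed for the exact continuous-time valuation of the European call on RST (strike 251.91) is given, and no feature rules the closed form out.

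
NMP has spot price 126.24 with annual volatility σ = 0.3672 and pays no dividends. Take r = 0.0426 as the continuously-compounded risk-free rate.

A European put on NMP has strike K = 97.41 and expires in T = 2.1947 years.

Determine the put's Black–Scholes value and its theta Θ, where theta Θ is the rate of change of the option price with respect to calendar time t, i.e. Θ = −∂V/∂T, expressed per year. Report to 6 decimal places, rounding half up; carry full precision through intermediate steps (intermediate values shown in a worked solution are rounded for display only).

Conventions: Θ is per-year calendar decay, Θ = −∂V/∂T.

price = 8.786896
Θ = -2.751033

σ√T = 0.3672·√2.1947 = 0.543989
d₁ = (ln(S/K) + (r+σ²/2)T) / (σ√T) = (ln(126.24/97.41) + (0.0426+0.3672²/2)·2.1947) / 0.543989 = (0.259256 + 0.241456) / 0.543989 = 0.920445
d₂ = d₁ − σ√T = 0.920445 − 0.543989 = 0.376456
e^{−rT} = 0.910743
N(−d₁) = 0.178670,  N(−d₂) = 0.353289
Put price V = K·e^{−rT}·N(−d₂) − S·N(−d₁) = 31.342201 − 22.555305 = 8.786896
φ(d₁) = (1/√(2π))·e^{−d₁²/2} = 0.261179
Θ = −S·φ(d₁)·σ/(2√T) + r·K·e^{−rT}·N(−d₂) = −4.086210 + 1.335178 = -2.751033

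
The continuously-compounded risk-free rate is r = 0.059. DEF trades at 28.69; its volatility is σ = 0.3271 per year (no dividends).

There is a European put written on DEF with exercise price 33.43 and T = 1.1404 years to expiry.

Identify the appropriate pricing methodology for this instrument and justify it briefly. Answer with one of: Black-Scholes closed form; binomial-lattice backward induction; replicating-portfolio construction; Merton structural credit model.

framework: Black-Scholes closed form

Key observation: the strike-33.43 put on DEF is European-exercise on a continuously-modelled lognormal underlying, so its value is a single closed-form evaluation.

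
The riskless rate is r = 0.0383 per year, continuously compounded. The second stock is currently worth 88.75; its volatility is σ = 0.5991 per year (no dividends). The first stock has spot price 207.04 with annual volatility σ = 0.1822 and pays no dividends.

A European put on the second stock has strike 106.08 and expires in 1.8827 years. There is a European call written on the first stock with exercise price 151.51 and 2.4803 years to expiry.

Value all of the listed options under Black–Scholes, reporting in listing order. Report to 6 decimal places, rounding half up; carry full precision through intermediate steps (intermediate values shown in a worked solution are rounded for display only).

price(the second stock put K=106.08) = 35.103129
price(the first stock call K=151.51) = 70.950858

[the second stock put K=106.08]
σ√T = 0.5991·√1.8827 = 0.822034
d₁ = (ln(S/K) + (r+σ²/2)T) / (σ√T) = (ln(88.75/106.08) + (0.0383+0.5991²/2)·1.8827) / 0.822034 = (-0.178370 + 0.409978) / 0.822034 = 0.281749
d₂ = d₁ − σ√T = 0.281749 − 0.822034 = -0.540285
e^{−rT} = 0.930431
N(−d₁) = 0.389068,  N(−d₂) = 0.705500
price = K·e^{−rT}·N(−d₂) − S·N(−d₁) = 69.632909 − 34.529780 = 35.103129
[the first stock call K=151.51]
σ√T = 0.1822·√2.4803 = 0.286946
d₁ = (ln(S/K) + (r+σ²/2)T) / (σ√T) = (ln(207.04/151.51) + (0.0383+0.1822²/2)·2.4803) / 0.286946 = (0.312260 + 0.136165) / 0.286946 = 1.562749
d₂ = d₁ − σ√T = 1.562749 − 0.286946 = 1.275803
e^{−rT} = 0.909377
N(d₁) = 0.940944,  N(d₂) = 0.898987
price = S·N(d₁) − K·e^{−rT}·N(d₂) = 194.813086 − 123.862229 = 70.950858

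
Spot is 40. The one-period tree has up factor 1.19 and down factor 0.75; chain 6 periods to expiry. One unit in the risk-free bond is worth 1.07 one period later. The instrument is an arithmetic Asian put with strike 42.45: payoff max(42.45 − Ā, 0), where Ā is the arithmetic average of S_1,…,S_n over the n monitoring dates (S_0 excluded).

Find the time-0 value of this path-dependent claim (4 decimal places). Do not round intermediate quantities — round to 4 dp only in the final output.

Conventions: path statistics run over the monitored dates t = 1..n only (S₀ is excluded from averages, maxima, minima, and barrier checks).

Under the martingale measure an up-move has probability p* = 0.7273; value the claim as the probability-weighted average of per-path payoffs, discounted 6 periods at R = 1.07.
Enumerate all 2^6 = 64 price paths (U = up ×1.19, D = down ×0.75); each path with k up-moves has probability p*^k·(1−p*)^(6−k).
DDDDDD: Ā=16.4404, payoff=26.0096, prob=0.000412
UDDDDD: Ā=26.0855, payoff=16.3645, prob=0.001097
DUDDDD: Ā=23.1521, payoff=19.2979, prob=0.001097
UUDDDD: Ā=36.7347, payoff=5.7153, prob=0.002926
DDUDDD: Ā=20.9521, payoff=21.4979, prob=0.001097
UDUDDD: Ā=33.2441, payoff=9.2059, prob=0.002926
DUUDDD: Ā=30.3107, payoff=12.1393, prob=0.002926
UUUDDD: Ā=48.0930, payoff=0.0000, prob=0.007803
DDDUDD: Ā=19.3021, payoff=23.1479, prob=0.001097
UDDUDD: Ā=30.6261, payoff=11.8239, prob=0.002926
DUDUDD: Ā=27.6927, payoff=14.7573, prob=0.002926
UUDUDD: Ā=43.9392, payoff=0.0000, prob=0.007803
DDUUDD: Ā=25.4927, payoff=16.9573, prob=0.002926
UDUUDD: Ā=40.4485, payoff=2.0015, prob=0.007803
DUUUDD: Ā=37.5152, payoff=4.9348, prob=0.007803
UUUUDD: Ā=59.5240, payoff=0.0000, prob=0.020809
DDDDUD: Ā=18.0646, payoff=24.3854, prob=0.001097
UDDDUD: Ā=28.6626, payoff=13.7874, prob=0.002926
DUDDUD: Ā=25.7292, payoff=16.7208, prob=0.002926
UUDDUD: Ā=40.8237, payoff=1.6263, prob=0.007803
DDUDUD: Ā=23.5292, payoff=18.9208, prob=0.002926
UDUDUD: Ā=37.3331, payoff=5.1169, prob=0.007803
DUUDUD: Ā=34.3997, payoff=8.0503, prob=0.007803
UUUDUD: Ā=54.5809, payoff=0.0000, prob=0.020809
DDDUUD: Ā=21.8792, payoff=20.5708, prob=0.002926
UDDUUD: Ā=34.7151, payoff=7.7349, prob=0.007803
DUDUUD: Ā=31.7817, payoff=10.6683, prob=0.007803
UUDUUD: Ā=50.4270, payoff=0.0000, prob=0.020809
DDUUUD: Ā=29.5817, payoff=12.8683, prob=0.007803
UDUUUD: Ā=46.9363, payoff=0.0000, prob=0.020809
DUUUUD: Ā=44.0030, payoff=0.0000, prob=0.020809
UUUUUD: Ā=69.8181, payoff=0.0000, prob=0.055490
DDDDDU: Ā=17.1365, payoff=25.3135, prob=0.001097
UDDDDU: Ā=27.1900, payoff=15.2600, prob=0.002926
DUDDDU: Ā=24.2566, payoff=18.1934, prob=0.002926
UUDDDU: Ā=38.4872, payoff=3.9628, prob=0.007803
DDUDDU: Ā=22.0566, payoff=20.3934, prob=0.002926
UDUDDU: Ā=34.9965, payoff=7.4535, prob=0.007803
DUUDDU: Ā=32.0632, payoff=10.3868, prob=0.007803
UUUDDU: Ā=50.8736, payoff=0.0000, prob=0.020809
DDDUDU: Ā=20.4066, payoff=22.0434, prob=0.002926
UDDUDU: Ā=32.3785, payoff=10.0715, prob=0.007803
DUDUDU: Ā=29.4452, payoff=13.0048, prob=0.007803
UUDUDU: Ā=46.7197, payoff=0.0000, prob=0.020809
DDUUDU: Ā=27.2452, payoff=15.2048, prob=0.007803
UDUUDU: Ā=43.2290, payoff=0.0000, prob=0.020809
DUUUDU: Ā=40.2957, payoff=2.1543, prob=0.020809
UUUUDU: Ā=63.9358, payoff=0.0000, prob=0.055490
DDDDUU: Ā=19.1691, payoff=23.2809, prob=0.002926
UDDDUU: Ā=30.4150, payoff=12.0350, prob=0.007803
DUDDUU: Ā=27.4817, payoff=14.9683, prob=0.007803
UUDDUU: Ā=43.6042, payoff=0.0000, prob=0.020809
DDUDUU: Ā=25.2817, payoff=17.1683, prob=0.007803
UDUDUU: Ā=40.1136, payoff=2.3364, prob=0.020809
DUUDUU: Ā=37.1802, payoff=5.2698, prob=0.020809
UUUDUU: Ā=58.9927, payoff=0.0000, prob=0.055490
DDDUUU: Ā=23.6317, payoff=18.8183, prob=0.007803
UDDUUU: Ā=37.4956, payoff=4.9544, prob=0.020809
DUDUUU: Ā=34.5622, payoff=7.8878, prob=0.020809
UUDUUU: Ā=54.8388, payoff=0.0000, prob=0.055490
DDUUUU: Ā=32.3622, payoff=10.0878, prob=0.020809
UDUUUU: Ā=51.3481, payoff=0.0000, prob=0.055490
DUUUUU: Ā=48.4148, payoff=0.0000, prob=0.055490
UUUUUU: Ā=76.8181, payoff=0.0000, prob=0.147973
Price = Σ prob·payoff / R^6 = 2.909203 / 1.500730 = 1.9385

price = 1.9385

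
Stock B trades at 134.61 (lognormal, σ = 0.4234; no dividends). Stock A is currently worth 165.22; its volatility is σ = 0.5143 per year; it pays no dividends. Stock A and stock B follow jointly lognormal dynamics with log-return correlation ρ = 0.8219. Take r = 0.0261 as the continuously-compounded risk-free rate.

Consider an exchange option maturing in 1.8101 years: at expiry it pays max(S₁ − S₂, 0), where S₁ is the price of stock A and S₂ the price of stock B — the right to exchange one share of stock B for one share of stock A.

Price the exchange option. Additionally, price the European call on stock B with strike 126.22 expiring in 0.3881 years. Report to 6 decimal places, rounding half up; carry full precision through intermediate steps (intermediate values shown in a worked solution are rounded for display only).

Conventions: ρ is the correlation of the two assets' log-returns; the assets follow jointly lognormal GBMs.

exchange price = 41.768615
price(stock B call K=126.22) = 18.983894

σ_eff = √(σ₁² + σ₂² − 2ρσ₁σ₂) = √(0.5143² + 0.4234² − 2·0.8219·0.5143·0.4234) = 0.292962
d₁ = (ln(S₁/S₂) + (q₂ − q₁ + σ_eff²/2)T) / (σ_eff√T) = (ln(165.22/134.61) + (0.0 − 0.0 + 0.042914)·1.8101) / 0.394152 = 0.716917
d₂ = d₁ − σ_eff√T = 0.716917 − 0.394152 = 0.322765
N(d₁) = 0.763287,  N(d₂) = 0.626564
V = S₁·e^{−q₁T}·N(d₁) − S₂·e^{−q₂T}·N(d₂) = 126.110332 − 84.341717 = 41.768615
[vanilla: stock B call K=126.22]
σ√T = 0.4234·√0.3881 = 0.263768
d₁ = (ln(S/K) + (r+σ²/2)T) / (σ√T) = (ln(134.61/126.22) + (0.0261+0.4234²/2)·0.3881) / 0.263768 = (0.064355 + 0.044916) / 0.263768 = 0.414271
d₂ = d₁ − σ√T = 0.414271 − 0.263768 = 0.150503
e^{−rT} = 0.989922
N(d₁) = 0.660662,  N(d₂) = 0.559816
price = S·N(d₁) − K·e^{−rT}·N(d₂) = 88.931735 − 69.947840 = 18.983894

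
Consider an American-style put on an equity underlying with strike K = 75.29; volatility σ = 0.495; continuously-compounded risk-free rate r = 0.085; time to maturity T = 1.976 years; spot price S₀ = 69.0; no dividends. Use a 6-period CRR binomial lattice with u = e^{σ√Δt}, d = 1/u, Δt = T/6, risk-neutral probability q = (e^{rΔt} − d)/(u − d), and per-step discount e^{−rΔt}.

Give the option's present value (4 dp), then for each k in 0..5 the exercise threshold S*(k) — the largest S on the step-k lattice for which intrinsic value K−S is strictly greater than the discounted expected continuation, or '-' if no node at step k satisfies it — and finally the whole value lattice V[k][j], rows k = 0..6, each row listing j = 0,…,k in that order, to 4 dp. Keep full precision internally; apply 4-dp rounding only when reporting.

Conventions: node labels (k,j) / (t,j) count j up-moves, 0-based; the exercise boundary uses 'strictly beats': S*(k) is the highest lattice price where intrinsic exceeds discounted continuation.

price = 17.7258
boundary = - - 39.0940 29.4267 39.0940 51.9373
tree:
17.7258
25.7645 10.0249
36.1960 15.9352 4.1846
45.8633 24.5473 7.5038 0.8190
53.1401 36.1960 13.3205 1.6159 0.0000
58.6174 45.8633 23.3527 3.1881 0.0000 0.0000
62.7403 53.1401 36.1960 6.2900 0.0000 0.0000 0.0000

params: Δt=0.32933 u=1.32852 d=0.75272 q=0.47876 e^(-rΔt)=0.97239
t_6 payoffs: 62.7403 53.1401 36.1960 6.2900 0.0000 0.0000 0.0000
t_5: node(5,0) S=16.6726 payoff=58.6174 vs cont=56.5391 → 58.6174 [stop]  node(5,1) S=29.4267 payoff=45.8633 vs cont=43.7849 → 45.8633 [stop]  node(5,2) S=51.9373 payoff=23.3527 vs cont=21.2743 → 23.3527 [stop]  node(5,3) S=91.6681 payoff=0.0000 vs cont=3.1881 → 3.1881 [wait]  node(5,4) S=161.7921 payoff=0.0000 vs cont=0.0000 → 0.0000 [wait]  node(5,5) S=285.5591 payoff=0.0000 vs cont=0.0000 → 0.0000 [wait]  ⇒ S*(5)=51.9373
t_4: node(4,0) S=22.1499 payoff=53.1401 vs cont=51.0617 → 53.1401 [stop]  node(4,1) S=39.0940 payoff=36.1960 vs cont=34.1176 → 36.1960 [stop]  node(4,2) S=69.0000 payoff=6.2900 vs cont=13.3205 → 13.3205 [wait]  node(4,3) S=121.7833 payoff=0.0000 vs cont=1.6159 → 1.6159 [wait]  node(4,4) S=214.9446 payoff=0.0000 vs cont=0.0000 → 0.0000 [wait]  ⇒ S*(4)=39.0940
t_3: node(3,0) S=29.4267 payoff=45.8633 vs cont=43.7849 → 45.8633 [stop]  node(3,1) S=51.9373 payoff=23.3527 vs cont=24.5473 → 24.5473 [wait]  node(3,2) S=91.6681 payoff=0.0000 vs cont=7.5038 → 7.5038 [wait]  node(3,3) S=161.7921 payoff=0.0000 vs cont=0.8190 → 0.8190 [wait]  ⇒ S*(3)=29.4267
t_2: node(2,0) S=39.0940 payoff=36.1960 vs cont=34.6737 → 36.1960 [stop]  node(2,1) S=69.0000 payoff=6.2900 vs cont=15.9352 → 15.9352 [wait]  node(2,2) S=121.7833 payoff=0.0000 vs cont=4.1846 → 4.1846 [wait]  ⇒ S*(2)=39.0940
t_1: node(1,0) S=51.9373 payoff=23.3527 vs cont=25.7645 → 25.7645 [wait]  node(1,1) S=91.6681 payoff=0.0000 vs cont=10.0249 → 10.0249 [wait]  ⇒ S*(1)=-
t_0: node(0,0) S=69.0000 payoff=6.2900 vs cont=17.7258 → 17.7258 [wait]  ⇒ S*(0)=-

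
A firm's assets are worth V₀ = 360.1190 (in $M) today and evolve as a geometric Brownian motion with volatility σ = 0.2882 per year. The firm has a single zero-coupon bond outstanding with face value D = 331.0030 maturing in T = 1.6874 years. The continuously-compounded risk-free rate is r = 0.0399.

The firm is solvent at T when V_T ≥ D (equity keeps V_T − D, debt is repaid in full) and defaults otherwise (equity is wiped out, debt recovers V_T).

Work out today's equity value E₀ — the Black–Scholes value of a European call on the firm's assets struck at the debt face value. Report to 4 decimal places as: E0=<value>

Equity is a call on the firm's assets struck at D = 331.0030:
d₁ = [ln(V₀/D) + (r + σ²/2)T] / (σ√T)
   = [ln(360.1190/331.0030) + (0.0399 + 0.5·0.2882²)·1.6874] / (0.2882·√1.6874)
   = [0.084307 + 0.137404] / 0.374372 = 0.592223
d₂ = d₁ − σ√T = 0.592223 − 0.374372 = 0.217851
N(d₁) = 0.723149,  N(d₂) = 0.586227,  e^(−rT) = 0.934889
E₀ = V₀·N(d₁) − D·e^(−rT)·N(d₂)
   = 360.1190·0.723149 − 331.0030·0.934889·0.586227 = 79.011059

E0=79.0111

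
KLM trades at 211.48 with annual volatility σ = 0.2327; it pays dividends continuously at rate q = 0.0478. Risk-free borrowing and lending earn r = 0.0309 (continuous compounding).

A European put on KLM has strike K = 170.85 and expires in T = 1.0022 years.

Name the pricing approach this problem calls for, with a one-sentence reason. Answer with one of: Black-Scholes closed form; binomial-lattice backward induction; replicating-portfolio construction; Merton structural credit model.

Key observation: the instrument is a plain European put (strike 170.85) on a lognormal asset; the exact continuous-time formula applies directly.

framework: Black-Scholes closed form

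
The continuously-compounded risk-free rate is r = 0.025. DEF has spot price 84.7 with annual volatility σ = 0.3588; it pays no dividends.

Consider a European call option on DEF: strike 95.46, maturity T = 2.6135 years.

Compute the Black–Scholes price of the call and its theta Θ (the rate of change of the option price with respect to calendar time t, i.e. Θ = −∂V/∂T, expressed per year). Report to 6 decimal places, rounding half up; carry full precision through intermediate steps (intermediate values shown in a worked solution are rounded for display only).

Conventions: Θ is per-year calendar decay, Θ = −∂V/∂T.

price = 17.590798
Θ = -4.461983

σ√T = 0.3588·√2.6135 = 0.580048
d₁ = (ln(S/K) + (r+σ²/2)T) / (σ√T) = (ln(84.7/95.46) + (0.025+0.3588²/2)·2.6135) / 0.580048 = (-0.119592 + 0.233565) / 0.580048 = 0.196490
d₂ = d₁ − σ√T = 0.196490 − 0.580048 = -0.383558
e^{−rT} = 0.936751
N(d₁) = 0.577887,  N(d₂) = 0.350653
Call price V = S·N(d₁) − K·e^{−rT}·N(d₂) = 48.946994 − 31.356196 = 17.590798
φ(d₁) = (1/√(2π))·e^{−d₁²/2} = 0.391315
Θ = −S·φ(d₁)·σ/(2√T) − r·K·e^{−rT}·N(d₂) = −3.678078 − 0.783905 = -4.461983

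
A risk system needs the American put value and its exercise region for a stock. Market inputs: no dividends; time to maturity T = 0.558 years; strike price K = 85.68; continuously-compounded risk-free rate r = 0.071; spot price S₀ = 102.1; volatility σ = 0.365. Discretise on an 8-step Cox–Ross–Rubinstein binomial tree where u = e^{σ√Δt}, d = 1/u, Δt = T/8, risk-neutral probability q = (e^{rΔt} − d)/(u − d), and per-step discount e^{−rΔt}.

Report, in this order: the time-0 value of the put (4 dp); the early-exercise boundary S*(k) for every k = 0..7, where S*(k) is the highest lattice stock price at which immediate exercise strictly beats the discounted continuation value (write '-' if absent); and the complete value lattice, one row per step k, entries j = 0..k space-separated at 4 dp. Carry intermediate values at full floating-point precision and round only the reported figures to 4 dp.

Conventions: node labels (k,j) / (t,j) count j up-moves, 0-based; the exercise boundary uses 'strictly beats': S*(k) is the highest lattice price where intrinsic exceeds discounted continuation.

Δt=0.06975, u=1.10120, d=0.90810, q=0.50163, disc=e^(-rΔt)=0.99506
k=8 terminal: V=max(K-S,0) → 38.4620 28.4219 16.2469 1.4831 0.0000 0.0000 0.0000 0.0000 0.0000
k=7: j=0 S=51.9962 intr=33.6838 cont=33.2605 V=33.6838[EX]; j=1 S=63.0524 intr=22.6276 cont=22.2043 V=22.6276[EX]; j=2 S=76.4595 intr=9.2205 cont=8.7973 V=9.2205[EX]; j=3 S=92.7173 intr=0.0000 cont=0.7355 V=0.7355[hold]; j=4 S=112.4322 intr=0.0000 cont=0.0000 V=0.0000[hold]; j=5 S=136.3390 intr=0.0000 cont=0.0000 V=0.0000[hold]; j=6 S=165.3293 intr=0.0000 cont=0.0000 V=0.0000[hold]; j=7 S=200.4839 intr=0.0000 cont=0.0000 V=0.0000[hold]  S*(7)=76.4595
k=6: j=0 S=57.2581 intr=28.4219 cont=27.9987 V=28.4219[EX]; j=1 S=69.4331 intr=16.2469 cont=15.8237 V=16.2469[EX]; j=2 S=84.1969 intr=1.4831 cont=4.9397 V=4.9397[hold]; j=3 S=102.1000 intr=0.0000 cont=0.3647 V=0.3647[hold]; j=4 S=123.8099 intr=0.0000 cont=0.0000 V=0.0000[hold]; j=5 S=150.1361 intr=0.0000 cont=0.0000 V=0.0000[hold]; j=6 S=182.0601 intr=0.0000 cont=0.0000 V=0.0000[hold]  S*(6)=69.4331
k=5: j=0 S=63.0524 intr=22.6276 cont=22.2043 V=22.6276[EX]; j=1 S=76.4595 intr=9.2205 cont=10.5226 V=10.5226[hold]; j=2 S=92.7173 intr=0.0000 cont=2.6317 V=2.6317[hold]; j=3 S=112.4322 intr=0.0000 cont=0.1809 V=0.1809[hold]; j=4 S=136.3390 intr=0.0000 cont=0.0000 V=0.0000[hold]; j=5 S=165.3293 intr=0.0000 cont=0.0000 V=0.0000[hold]  S*(5)=63.0524
k=4: j=0 S=69.4331 intr=16.2469 cont=16.4736 V=16.4736[hold]; j=1 S=84.1969 intr=1.4831 cont=6.5319 V=6.5319[hold]; j=2 S=102.1000 intr=0.0000 cont=1.3954 V=1.3954[hold]; j=3 S=123.8099 intr=0.0000 cont=0.0897 V=0.0897[hold]; j=4 S=150.1361 intr=0.0000 cont=0.0000 V=0.0000[hold]  S*(4)=-
k=3: j=0 S=76.4595 intr=9.2205 cont=11.4298 V=11.4298[hold]; j=1 S=92.7173 intr=0.0000 cont=3.9357 V=3.9357[hold]; j=2 S=112.4322 intr=0.0000 cont=0.7367 V=0.7367[hold]; j=3 S=136.3390 intr=0.0000 cont=0.0445 V=0.0445[hold]  S*(3)=-
k=2: j=0 S=84.1969 intr=1.4831 cont=7.6326 V=7.6326[hold]; j=1 S=102.1000 intr=0.0000 cont=2.3195 V=2.3195[hold]; j=2 S=123.8099 intr=0.0000 cont=0.3876 V=0.3876[hold]  S*(2)=-
k=1: j=0 S=92.7173 intr=0.0000 cont=4.9429 V=4.9429[hold]; j=1 S=112.4322 intr=0.0000 cont=1.3437 V=1.3437[hold]  S*(1)=-
k=0: j=0 S=102.1000 intr=0.0000 cont=3.1219 V=3.1219[hold]  S*(0)=-

price = 3.1219
boundary = - - - - - 63.0524 69.4331 76.4595
tree:
3.1219
4.9429 1.3437
7.6326 2.3195 0.3876
11.4298 3.9357 0.7367 0.0445
16.4736 6.5319 1.3954 0.0897 0.0000
22.6276 10.5226 2.6317 0.1809 0.0000 0.0000
28.4219 16.2469 4.9397 0.3647 0.0000 0.0000 0.0000
33.6838 22.6276 9.2205 0.7355 0.0000 0.0000 0.0000 0.0000
38.4620 28.4219 16.2469 1.4831 0.0000 0.0000 0.0000 0.0000 0.0000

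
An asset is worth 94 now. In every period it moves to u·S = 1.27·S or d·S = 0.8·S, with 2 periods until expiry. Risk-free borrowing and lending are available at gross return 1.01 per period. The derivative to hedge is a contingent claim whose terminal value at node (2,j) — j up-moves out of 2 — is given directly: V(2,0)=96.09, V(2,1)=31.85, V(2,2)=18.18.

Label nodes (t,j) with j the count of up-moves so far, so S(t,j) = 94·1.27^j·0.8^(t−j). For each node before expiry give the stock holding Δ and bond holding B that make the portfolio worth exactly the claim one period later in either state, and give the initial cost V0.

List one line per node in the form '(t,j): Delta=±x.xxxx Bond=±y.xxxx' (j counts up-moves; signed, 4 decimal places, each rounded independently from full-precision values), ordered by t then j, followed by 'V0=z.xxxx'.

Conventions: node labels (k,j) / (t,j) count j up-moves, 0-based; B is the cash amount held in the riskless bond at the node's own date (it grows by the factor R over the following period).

(0,0): Delta=-0.9333 Bond=135.5474
(1,0): Delta=-1.8176 Bond=203.4007
(1,1): Delta=-0.2436 Bond=54.5724
V0=47.8186

Under the risk-neutral measure, an up-move has probability p* = (R−d)/(u−d) = 0.4468 and values discount at R = 1.01.
At maturity the claim pays: V(2,0)=96.0900, V(2,1)=31.8500, V(2,2)=18.1800
Node (1,0) S=75.2000: V=(p*·31.8500+(1−p*)·96.0900)/1.01=66.7198; Δ=(31.8500−96.0900)/(95.5040−60.1600)=-1.8176; B=V−Δ·S=203.4007
Node (1,1) S=119.3800: V=(p*·18.1800+(1−p*)·31.8500)/1.01=25.4873; Δ=(18.1800−31.8500)/(151.6126−95.5040)=-0.2436; B=V−Δ·S=54.5724
Node (0,0) S=94.0000: V=(p*·25.4873+(1−p*)·66.7198)/1.01=47.8186; Δ=(25.4873−66.7198)/(119.3800−75.2000)=-0.9333; B=V−Δ·S=135.5474
Verification: the root portfolio costs Δ(0,0)·S0 + B(0,0) = 47.8186, matching V0.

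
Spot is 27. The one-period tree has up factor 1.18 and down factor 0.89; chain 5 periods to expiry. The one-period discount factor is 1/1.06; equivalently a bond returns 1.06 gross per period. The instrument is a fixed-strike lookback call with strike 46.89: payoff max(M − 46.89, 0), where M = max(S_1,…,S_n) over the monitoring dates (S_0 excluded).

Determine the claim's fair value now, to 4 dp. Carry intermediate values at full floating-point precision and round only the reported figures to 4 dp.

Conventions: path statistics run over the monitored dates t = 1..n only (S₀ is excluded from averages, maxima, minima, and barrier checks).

price = 0.9689

Set p* = 0.5862 (from d < R < u); the path-dependent value is the discounted p*-expectation over all price paths.
Enumerate all 2^5 = 32 price paths (U = up ×1.18, D = down ×0.89); each path with k up-moves has probability p*^k·(1−p*)^(5−k).
DDDDD: M=24.0300, payoff=0.0000, prob=0.012132
UDDDD: M=31.8600, payoff=0.0000, prob=0.017186
DUDDD: M=28.3554, payoff=0.0000, prob=0.017186
UUDDD: M=37.5948, payoff=0.0000, prob=0.024347
DDUDD: M=25.2363, payoff=0.0000, prob=0.017186
UDUDD: M=33.4594, payoff=0.0000, prob=0.024347
DUUDD: M=33.4594, payoff=0.0000, prob=0.024347
UUUDD: M=44.3619, payoff=0.0000, prob=0.034492
DDDUD: M=24.0300, payoff=0.0000, prob=0.017186
UDDUD: M=31.8600, payoff=0.0000, prob=0.024347
DUDUD: M=29.7788, payoff=0.0000, prob=0.024347
UUDUD: M=39.4821, payoff=0.0000, prob=0.034492
DDUUD: M=29.7788, payoff=0.0000, prob=0.024347
UDUUD: M=39.4821, payoff=0.0000, prob=0.034492
DUUUD: M=39.4821, payoff=0.0000, prob=0.034492
UUUUD: M=52.3470, payoff=5.4570, prob=0.048864
DDDDU: M=24.0300, payoff=0.0000, prob=0.017186
UDDDU: M=31.8600, payoff=0.0000, prob=0.024347
DUDDU: M=28.3554, payoff=0.0000, prob=0.024347
UUDDU: M=37.5948, payoff=0.0000, prob=0.034492
DDUDU: M=26.5032, payoff=0.0000, prob=0.024347
UDUDU: M=35.1390, payoff=0.0000, prob=0.034492
DUUDU: M=35.1390, payoff=0.0000, prob=0.034492
UUUDU: M=46.5888, payoff=0.0000, prob=0.048864
DDDUU: M=26.5032, payoff=0.0000, prob=0.024347
UDDUU: M=35.1390, payoff=0.0000, prob=0.034492
DUDUU: M=35.1390, payoff=0.0000, prob=0.034492
UUDUU: M=46.5888, payoff=0.0000, prob=0.048864
DDUUU: M=35.1390, payoff=0.0000, prob=0.034492
UDUUU: M=46.5888, payoff=0.0000, prob=0.048864
DUUUU: M=46.5888, payoff=0.0000, prob=0.048864
UUUUU: M=61.7695, payoff=14.8795, prob=0.069224
Price = Σ prob·payoff / R^5 = 1.296660 / 1.338226 = 0.9689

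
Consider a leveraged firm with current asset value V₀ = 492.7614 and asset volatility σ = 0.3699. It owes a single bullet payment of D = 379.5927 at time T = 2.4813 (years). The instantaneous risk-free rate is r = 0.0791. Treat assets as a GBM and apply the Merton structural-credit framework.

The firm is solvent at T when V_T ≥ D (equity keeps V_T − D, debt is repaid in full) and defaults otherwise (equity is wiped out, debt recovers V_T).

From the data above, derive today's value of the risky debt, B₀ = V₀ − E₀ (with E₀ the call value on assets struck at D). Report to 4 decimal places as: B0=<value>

Equity is a call on the firm's assets struck at D = 379.5927:
d₁ = [ln(V₀/D) + (r + σ²/2)T] / (σ√T)
   = [ln(492.7614/379.5927) + (0.0791 + 0.5·0.3699²)·2.4813] / (0.3699·√2.4813)
   = [0.260926 + 0.366024] / 0.582672 = 1.075992
d₂ = d₁ − σ√T = 1.075992 − 0.582672 = 0.493320
N(d₁) = 0.859035,  N(d₂) = 0.689107,  e^(−rT) = 0.821790
E₀ = V₀·N(d₁) − D·e^(−rT)·N(d₂)
   = 492.7614·0.859035 − 379.5927·0.821790·0.689107 = 208.335412
B₀ = V₀ − E₀ = 492.7614 − 208.335412 = 284.425988

B0=284.4260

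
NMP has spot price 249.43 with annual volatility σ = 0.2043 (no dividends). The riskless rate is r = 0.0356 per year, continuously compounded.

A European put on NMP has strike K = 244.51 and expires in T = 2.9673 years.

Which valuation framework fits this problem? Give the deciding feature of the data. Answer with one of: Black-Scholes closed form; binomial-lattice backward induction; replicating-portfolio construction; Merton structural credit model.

Key observation: the strike-244.51 put on NMP is European-exercise on a continuously-modelled lognormal underlying, so its value is a single closed-form evaluation.

framework: Black-Scholes closed form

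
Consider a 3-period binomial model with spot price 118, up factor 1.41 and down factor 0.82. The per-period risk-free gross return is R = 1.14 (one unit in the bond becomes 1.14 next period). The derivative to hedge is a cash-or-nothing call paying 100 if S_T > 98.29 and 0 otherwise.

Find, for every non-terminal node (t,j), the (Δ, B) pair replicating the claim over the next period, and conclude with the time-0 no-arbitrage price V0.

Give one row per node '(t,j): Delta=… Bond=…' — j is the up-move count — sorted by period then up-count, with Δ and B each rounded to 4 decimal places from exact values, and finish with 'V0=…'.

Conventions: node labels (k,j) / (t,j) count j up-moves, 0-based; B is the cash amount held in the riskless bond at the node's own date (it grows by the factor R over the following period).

(0,0): Delta=0.2315 Bond=33.7159
(1,0): Delta=0.7032 Bond=-7.2062
(1,1): Delta=0.0000 Bond=76.9468
(2,0): Delta=2.1362 Bond=-121.9150
(2,1): Delta=0.0000 Bond=87.7193
(2,2): Delta=0.0000 Bond=87.7193
V0=61.0284

Since d<R<u, set p* = (R−d)/(u−d) = 0.5424; price each node as the discounted p*-expectation of its children.
Expiry values: V(3,0)=0.0000, V(3,1)=100.0000, V(3,2)=100.0000, V(3,3)=100.0000
(2,0): S=79.3432. Δ = (V_up−V_dn)/(S_up−S_dn) = (100.0000−0.0000)/(111.8739−65.0614) = 2.1362. V = [p*·100.0000 + (1−p*)·0.0000]/1.14 = 47.5766. B = V − Δ·S = -121.9150.
(2,1): S=136.4316. Δ = (V_up−V_dn)/(S_up−S_dn) = (100.0000−100.0000)/(192.3686−111.8739) = 0.0000. V = [p*·100.0000 + (1−p*)·100.0000]/1.14 = 87.7193. B = V − Δ·S = 87.7193.
(2,2): S=234.5958. Δ = (V_up−V_dn)/(S_up−S_dn) = (100.0000−100.0000)/(330.7801−192.3686) = 0.0000. V = [p*·100.0000 + (1−p*)·100.0000]/1.14 = 87.7193. B = V − Δ·S = 87.7193.
(1,0): S=96.7600. Δ = (V_up−V_dn)/(S_up−S_dn) = (87.7193−47.5766)/(136.4316−79.3432) = 0.7032. V = [p*·87.7193 + (1−p*)·47.5766]/1.14 = 60.8324. B = V − Δ·S = -7.2062.
(1,1): S=166.3800. Δ = (V_up−V_dn)/(S_up−S_dn) = (87.7193−87.7193)/(234.5958−136.4316) = 0.0000. V = [p*·87.7193 + (1−p*)·87.7193]/1.14 = 76.9468. B = V − Δ·S = 76.9468.
(0,0): S=118.0000. Δ = (V_up−V_dn)/(S_up−S_dn) = (76.9468−60.8324)/(166.3800−96.7600) = 0.2315. V = [p*·76.9468 + (1−p*)·60.8324]/1.14 = 61.0284. B = V − Δ·S = 33.7159.
Check: Δ(0,0)·S0 + B(0,0) = 61.0284 = V0.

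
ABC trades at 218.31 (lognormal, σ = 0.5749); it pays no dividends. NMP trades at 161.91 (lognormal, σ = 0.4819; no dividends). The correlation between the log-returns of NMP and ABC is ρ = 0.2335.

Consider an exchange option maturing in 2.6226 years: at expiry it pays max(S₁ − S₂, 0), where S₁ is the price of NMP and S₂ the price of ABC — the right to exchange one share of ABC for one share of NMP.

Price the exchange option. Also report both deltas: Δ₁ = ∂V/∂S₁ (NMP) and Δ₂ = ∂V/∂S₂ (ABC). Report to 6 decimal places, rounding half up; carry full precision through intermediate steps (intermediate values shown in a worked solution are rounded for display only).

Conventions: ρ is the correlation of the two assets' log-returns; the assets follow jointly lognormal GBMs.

exchange price = 51.696954
Δ1 = 0.599746
Δ2 = -0.207997

σ_eff = √(σ₁² + σ₂² − 2ρσ₁σ₂) = √(0.4819² + 0.5749² − 2·0.2335·0.4819·0.5749) = 0.658299
d₁ = (ln(S₁/S₂) + (q₂ − q₁ + σ_eff²/2)T) / (σ_eff√T) = (ln(161.91/218.31) + (0.0 − 0.0 + 0.216679)·2.6226) / 1.066079 = 0.252689
d₂ = d₁ − σ_eff√T = 0.252689 − 1.066079 = -0.813390
N(d₁) = 0.599746,  N(d₂) = 0.207997
V = S₁·e^{−q₁T}·N(d₁) − S₂·e^{−q₂T}·N(d₂) = 97.104852 − 45.407898 = 51.696954
Key observation: r never enters — measured in units of ABC, the claim is a call on S₁/S₂ struck at 1, so only the dividend yields and σ_eff matter.
Δ₁ = e^{−q₁T}·N(d₁) = 0.599746;  Δ₂ = −e^{−q₂T}·N(d₂) = -0.207997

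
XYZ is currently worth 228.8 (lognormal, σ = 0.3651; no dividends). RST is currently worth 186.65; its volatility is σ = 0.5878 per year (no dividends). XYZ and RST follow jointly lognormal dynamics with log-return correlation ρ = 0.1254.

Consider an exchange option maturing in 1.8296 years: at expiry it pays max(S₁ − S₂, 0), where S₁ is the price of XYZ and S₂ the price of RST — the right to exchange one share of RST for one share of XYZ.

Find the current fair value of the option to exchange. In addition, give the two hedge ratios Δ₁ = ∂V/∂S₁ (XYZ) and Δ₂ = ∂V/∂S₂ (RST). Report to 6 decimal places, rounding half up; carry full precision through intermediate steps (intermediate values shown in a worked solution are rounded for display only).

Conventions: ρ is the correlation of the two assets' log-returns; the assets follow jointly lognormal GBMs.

exchange price = 93.601354
Δ1 = 0.749146
Δ2 = -0.416840

σ_eff = √(σ₁² + σ₂² − 2ρσ₁σ₂) = √(0.3651² + 0.5878² − 2·0.1254·0.3651·0.5878) = 0.651908
d₁ = (ln(S₁/S₂) + (q₂ − q₁ + σ_eff²/2)T) / (σ_eff√T) = (ln(228.8/186.65) + (0.0 − 0.0 + 0.212492)·1.8296) / 0.881788 = 0.671803
d₂ = d₁ − σ_eff√T = 0.671803 − 0.881788 = -0.209985
N(d₁) = 0.749146,  N(d₂) = 0.416840
V = S₁·e^{−q₁T}·N(d₁) − S₂·e^{−q₂T}·N(d₂) = 171.404500 − 77.803146 = 93.601354
Key observation: pricing in RST-units makes this a unit-strike call on the ratio S₁/S₂ — the risk-free rate cancels and cannot affect the value.
Δ₁ = e^{−q₁T}·N(d₁) = 0.749146;  Δ₂ = −e^{−q₂T}·N(d₂) = -0.416840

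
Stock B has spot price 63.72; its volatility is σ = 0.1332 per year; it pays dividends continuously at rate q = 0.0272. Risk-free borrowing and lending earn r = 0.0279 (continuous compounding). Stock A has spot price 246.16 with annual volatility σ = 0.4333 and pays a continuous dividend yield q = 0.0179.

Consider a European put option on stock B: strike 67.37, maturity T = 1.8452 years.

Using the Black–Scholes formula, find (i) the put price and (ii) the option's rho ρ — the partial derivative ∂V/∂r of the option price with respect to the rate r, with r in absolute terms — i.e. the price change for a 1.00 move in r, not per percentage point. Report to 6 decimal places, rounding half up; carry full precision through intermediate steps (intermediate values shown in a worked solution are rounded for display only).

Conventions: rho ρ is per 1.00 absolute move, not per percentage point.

price = 6.385756
ρ = -77.003672

σ√T = 0.1332·√1.8452 = 0.180936
d₁ = (ln(S/K) + (r−q+σ²/2)T) / (σ√T) = (ln(63.72/67.37) + (0.0279−0.0272+0.1332²/2)·1.8452) / 0.180936 = (-0.055701 + 0.017661) / 0.180936 = -0.210243
d₂ = d₁ − σ√T = -0.210243 − 0.180936 = -0.391180
e^{−rT} = 0.949822
e^{−qT} = 0.951049
N(−d₁) = 0.583261,  N(−d₂) = 0.652168
Put price V = K·e^{−rT}·N(−d₂) − S·e^{−qT}·N(−d₁) = 41.731884 − 35.346128 = 6.385756
ρ = −K·T·e^{−rT}·N(−d₂) = -77.003672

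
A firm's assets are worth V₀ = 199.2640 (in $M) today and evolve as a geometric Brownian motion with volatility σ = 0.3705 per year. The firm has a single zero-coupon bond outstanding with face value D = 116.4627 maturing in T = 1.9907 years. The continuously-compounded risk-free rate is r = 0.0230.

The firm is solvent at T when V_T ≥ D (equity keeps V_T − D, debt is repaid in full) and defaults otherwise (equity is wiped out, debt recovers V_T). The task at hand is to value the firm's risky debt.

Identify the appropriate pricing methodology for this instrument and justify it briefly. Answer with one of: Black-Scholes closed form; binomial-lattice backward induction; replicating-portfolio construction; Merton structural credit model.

framework: Merton structural credit model

Key observation: with the firm-asset dynamics (V₀ = 199.2640) and a single zero-coupon liability of face 116.4627 given, debt value, spread, and default probability all derive from the option view of the balance sheet.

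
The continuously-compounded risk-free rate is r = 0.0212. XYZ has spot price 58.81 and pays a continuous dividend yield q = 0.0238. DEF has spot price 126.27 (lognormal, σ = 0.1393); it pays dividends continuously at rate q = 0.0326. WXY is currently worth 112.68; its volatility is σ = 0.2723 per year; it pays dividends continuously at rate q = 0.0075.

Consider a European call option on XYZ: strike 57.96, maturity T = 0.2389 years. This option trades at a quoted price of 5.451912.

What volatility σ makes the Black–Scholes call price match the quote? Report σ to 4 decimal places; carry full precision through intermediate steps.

sigma = 0.4457

At σ = 0.4457 the Black–Scholes value reproduces the quote:
σ√T = 0.4457·√0.2389 = 0.217847
d₁ = (ln(S/K) + (r−q+σ²/2)T) / (σ√T) = (ln(58.81/57.96) + (0.0212−0.0238+0.4457²/2)·0.2389) / 0.217847 = (0.014559 + 0.023107) / 0.217847 = 0.172902
d₂ = d₁ − σ√T = 0.172902 − 0.217847 = -0.044944
e^{−rT} = 0.994948
e^{−qT} = 0.994330
N(d₁) = 0.568636,  N(d₂) = 0.482076
V = S·e^{−qT}·N(d₁) − K·e^{−rT}·N(d₂) = 33.251878 − 27.799967 = 5.451912 (the observed quote) — the price is monotone increasing in volatility, hence this σ is the only solution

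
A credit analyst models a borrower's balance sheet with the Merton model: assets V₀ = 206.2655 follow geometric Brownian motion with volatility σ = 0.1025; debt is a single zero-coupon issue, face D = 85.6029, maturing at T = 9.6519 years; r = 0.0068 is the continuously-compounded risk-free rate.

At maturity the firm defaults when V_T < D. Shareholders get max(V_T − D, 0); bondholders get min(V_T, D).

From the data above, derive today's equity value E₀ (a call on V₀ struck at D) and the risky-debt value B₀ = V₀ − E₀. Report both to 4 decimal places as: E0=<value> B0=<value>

E0=126.1179 B0=80.1476

Equity is a call on the firm's assets struck at D = 85.6029:
d₁ = [ln(V₀/D) + (r + σ²/2)T] / (σ√T)
   = [ln(206.2655/85.6029) + (0.0068 + 0.5·0.1025²)·9.6519] / (0.1025·√9.6519)
   = [0.879445 + 0.116336] / 0.318442 = 3.127040
d₂ = d₁ − σ√T = 3.127040 − 0.318442 = 2.808598
N(d₁) = 0.999117,  N(d₂) = 0.997512,  e^(−rT) = 0.936475
E₀ = V₀·N(d₁) − D·e^(−rT)·N(d₂)
   = 206.2655·0.999117 − 85.6029·0.936475·0.997512 = 126.117895
B₀ = V₀ − E₀ = 206.2655 − 126.117895 = 80.147605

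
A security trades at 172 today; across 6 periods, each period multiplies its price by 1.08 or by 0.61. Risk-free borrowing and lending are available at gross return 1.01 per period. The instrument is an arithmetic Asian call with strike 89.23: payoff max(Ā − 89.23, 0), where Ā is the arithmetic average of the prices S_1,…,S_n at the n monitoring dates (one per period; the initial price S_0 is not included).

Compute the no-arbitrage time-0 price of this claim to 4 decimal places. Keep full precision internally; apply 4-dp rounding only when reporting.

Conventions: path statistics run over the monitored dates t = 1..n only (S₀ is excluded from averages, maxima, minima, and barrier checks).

Under the martingale measure an up-move has probability p* = 0.8511; value the claim as the probability-weighted average of per-path payoffs, discounted 6 periods at R = 1.01.
Enumerate all 2^6 = 64 price paths (U = up ×1.08, D = down ×0.61); each path with k up-moves has probability p*^k·(1−p*)^(6−k).
DDDDDD: Ā=42.5276, payoff=0.0000, prob=0.000011
UDDDDD: Ā=75.2947, payoff=0.0000, prob=0.000062
DUDDDD: Ā=61.8214, payoff=0.0000, prob=0.000062
UUDDDD: Ā=109.4542, payoff=20.2242, prob=0.000356
DDUDDD: Ā=53.6026, payoff=0.0000, prob=0.000062
UDUDDD: Ā=94.9030, payoff=5.6730, prob=0.000356
DUUDDD: Ā=81.4297, payoff=0.0000, prob=0.000356
UUUDDD: Ā=144.1706, payoff=54.9406, prob=0.002037
DDDUDD: Ā=48.5892, payoff=0.0000, prob=0.000062
UDDUDD: Ā=86.0268, payoff=0.0000, prob=0.000356
DUDUDD: Ā=72.5534, payoff=0.0000, prob=0.000356
UUDUDD: Ā=128.4553, payoff=39.2253, prob=0.002037
DDUUDD: Ā=64.3347, payoff=0.0000, prob=0.000356
UDUUDD: Ā=113.9041, payoff=24.6741, prob=0.002037
DUUUDD: Ā=100.4307, payoff=11.2007, prob=0.002037
UUUUDD: Ā=177.8118, payoff=88.5818, prob=0.011637
DDDDUD: Ā=45.5310, payoff=0.0000, prob=0.000062
UDDDUD: Ā=80.6123, payoff=0.0000, prob=0.000356
DUDDUD: Ā=67.1389, payoff=0.0000, prob=0.000356
UUDDUD: Ā=118.8689, payoff=29.6389, prob=0.002037
DDUDUD: Ā=58.9202, payoff=0.0000, prob=0.000356
UDUDUD: Ā=104.3177, payoff=15.0877, prob=0.002037
DUUDUD: Ā=90.8444, payoff=1.6144, prob=0.002037
UUUDUD: Ā=160.8393, payoff=71.6093, prob=0.011637
DDDUUD: Ā=53.9068, payoff=0.0000, prob=0.000356
UDDUUD: Ā=95.4415, payoff=6.2115, prob=0.002037
DUDUUD: Ā=81.9682, payoff=0.0000, prob=0.002037
UUDUUD: Ā=145.1240, payoff=55.8940, prob=0.011637
DDUUUD: Ā=73.7494, payoff=0.0000, prob=0.002037
UDUUUD: Ā=130.5728, payoff=41.3428, prob=0.011637
DUUUUD: Ā=117.0994, payoff=27.8694, prob=0.011637
UUUUUD: Ā=207.3236, payoff=118.0936, prob=0.066498
DDDDDU: Ā=43.6655, payoff=0.0000, prob=0.000062
UDDDDU: Ā=77.3094, payoff=0.0000, prob=0.000356
DUDDDU: Ā=63.8361, payoff=0.0000, prob=0.000356
UUDDDU: Ā=113.0213, payoff=23.7913, prob=0.002037
DDUDDU: Ā=55.6174, payoff=0.0000, prob=0.000356
UDUDDU: Ā=98.4701, payoff=9.2401, prob=0.002037
DUUDDU: Ā=84.9967, payoff=0.0000, prob=0.002037
UUUDDU: Ā=150.4860, payoff=61.2560, prob=0.011637
DDDUDU: Ā=50.6039, payoff=0.0000, prob=0.000356
UDDUDU: Ā=89.5938, payoff=0.3638, prob=0.002037
DUDUDU: Ā=76.1205, payoff=0.0000, prob=0.002037
UUDUDU: Ā=134.7707, payoff=45.5407, prob=0.011637
DDUUDU: Ā=67.9018, payoff=0.0000, prob=0.002037
UDUUDU: Ā=120.2195, payoff=30.9895, prob=0.011637
DUUUDU: Ā=106.7462, payoff=17.5162, prob=0.011637
UUUUDU: Ā=188.9933, payoff=99.7633, prob=0.066498
DDDDUU: Ā=47.5457, payoff=0.0000, prob=0.000356
UDDDUU: Ā=84.1793, payoff=0.0000, prob=0.002037
DUDDUU: Ā=70.7060, payoff=0.0000, prob=0.002037
UUDDUU: Ā=125.1844, payoff=35.9544, prob=0.011637
DDUDUU: Ā=62.4873, payoff=0.0000, prob=0.002037
UDUDUU: Ā=110.6332, payoff=21.4032, prob=0.011637
DUUDUU: Ā=97.1599, payoff=7.9299, prob=0.011637
UUUDUU: Ā=172.0208, payoff=82.7908, prob=0.066498
DDDUUU: Ā=57.4739, payoff=0.0000, prob=0.002037
UDDUUU: Ā=101.7570, payoff=12.5270, prob=0.011637
DUDUUU: Ā=88.2837, payoff=0.0000, prob=0.011637
UUDUUU: Ā=156.3055, payoff=67.0755, prob=0.066498
DDUUUU: Ā=80.0649, payoff=0.0000, prob=0.011637
UDUUUU: Ā=141.7543, payoff=52.5243, prob=0.066498
DUUUUU: Ā=128.2809, payoff=39.0509, prob=0.066498
UUUUUU: Ā=227.1204, payoff=137.8904, prob=0.379991
Price = Σ prob·payoff / R^6 = 89.421608 / 1.061520 = 84.2392

price = 84.2392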